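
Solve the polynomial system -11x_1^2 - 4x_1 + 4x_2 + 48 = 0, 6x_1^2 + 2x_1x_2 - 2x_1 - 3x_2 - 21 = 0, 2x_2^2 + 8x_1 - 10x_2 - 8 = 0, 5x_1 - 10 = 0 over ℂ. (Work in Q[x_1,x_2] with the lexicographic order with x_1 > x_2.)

Compute a lex Gröbner basis by Buchberger's algorithm.
f_1 = -11x_1^2 - 4x_1 + 4x_2 + 48, LT = x_1^2.
f_2 = 6x_1^2 + 2x_1x_2 - 2x_1 - 3x_2 - 21, LT = x_1^2.
f_3 = 8x_1 + 2x_2^2 - 10x_2 - 8, LT = x_1.
f_4 = 5x_1 - 10, LT = x_1.

S(f_1,f_2): lcm = x_1^2. S = -1/3x_1x_2 + 23/33x_1 + 3/22x_2 - 19/22.
  reduce S modulo (f_1, f_2, f_3, f_4):
  remainder 1/12x_2^3 - 13/22x_2^2 + 89/132x_2 - 1/6 ≠ 0; add h_5 = 1/12x_2^3 - 13/22x_2^2 + 89/132x_2 - 1/6 to the basis.

S(f_1,f_3): lcm = x_1^2. S = -1/4x_1x_2^2 + 5/4x_1x_2 + 15/11x_1 - 4/11x_2 - 48/11.
  reduce S modulo (f_1, f_2, f_3, f_4, h_5):
  remainder -797/968x_2^2 + 4053/968x_2 - 37/11 ≠ 0; add h_6 = -797/968x_2^2 + 4053/968x_2 - 37/11 to the basis.

S(f_1,f_4): lcm = x_1^2. S = 26/11x_1 - 4/11x_2 - 48/11.
  reduce S modulo (f_1, f_2, f_3, f_4, h_5, h_6):
  remainder -330/797x_2 + 330/797 ≠ 0; add h_7 = -330/797x_2 + 330/797 to the basis.

The other S-polynomials (S(f_2,f_3), S(f_2,f_4), S(f_3,f_4), S(f_1,h_5), S(f_2,h_5), S(f_3,h_5), S(f_4,h_5), S(f_1,h_6), S(f_2,h_6), S(f_3,h_6), S(f_4,h_6), S(h_5,h_6), S(f_1,h_7), S(f_2,h_7), S(f_3,h_7), S(f_4,h_7), S(h_5,h_7), S(h_6,h_7)) all reduce to 0 modulo the current basis, so we have a Gröbner basis.
Inter-reduce: drop elements whose leading term is divisible by another's, tail-reduce, and make monic.
Reduced Gröbner basis: {x_1 - 2, x_2 - 1}.

Elimination: the polynomial x_2 - 1 lies in the elimination ideal for x_2, so x_2 ∈ {1}. For each such x_2, the remaining basis elements (now univariate) give the rest of the solution.
  x_2 = 1: the earlier basis element becomes x_1 - 2 = 0, giving x_1 = 2 — point (2, 1).
Zero-dimensionality of the ideal guarantees finitely many solutions over ℂ.

{(2, 1)}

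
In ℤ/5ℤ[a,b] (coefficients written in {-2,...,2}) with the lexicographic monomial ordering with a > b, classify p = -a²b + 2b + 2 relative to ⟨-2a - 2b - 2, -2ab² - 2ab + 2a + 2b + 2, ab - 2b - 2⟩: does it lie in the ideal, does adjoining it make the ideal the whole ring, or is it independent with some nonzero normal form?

-a²b + 2b + 2 lies in I (it reduces to 0).

First compute the reduced Gröbner basis of I by Buchberger's algorithm.
f_1 = -2a - 2b - 2, LT = a.
f_2 = -2ab² - 2ab + 2a + 2b + 2, LT = ab².
f_3 = ab - 2b - 2, LT = ab.

S(f_1,f_2): lcm = ab². S = -ab + a + b³ + b² + b + 1.
  leading term ab: subtract (-2b)·f_1 from -ab + a + b³ + b² + b + 1 → a + b³ + 2b² + 2b + 1
  leading term a: subtract (2)·f_1 from a + b³ + 2b² + 2b + 1 → b³ + 2b² + b
  leading term b³: no divisor's leading term divides it; move b³ to the remainder.
  leading term b²: no divisor's leading term divides it; move 2b² to the remainder.
  leading term b: no divisor's leading term divides it; move b to the remainder.
  remainder b³ + 2b² + b ≠ 0; add h_4 = b³ + 2b² + b to the basis.

S(f_1,f_3): lcm = ab. S = b² - 2b + 2.
  leading term b²: no divisor's leading term divides it; move b² to the remainder.
  leading term b: no divisor's leading term divides it; move -2b to the remainder.
  leading term 1: no divisor's leading term divides it; move 2 to the remainder.
  remainder b² - 2b + 2 ≠ 0; add h_5 = b² - 2b + 2 to the basis.

S(f_2,f_3): lcm = ab². S = ab - a + 2b² + b - 1.
  leading term ab: subtract (2b)·f_1 from ab - a + 2b² + b - 1 → -a + b² - 1
  leading term a: subtract (-2)·f_1 from -a + b² - 1 → b² + b
  leading term b²: subtract (1)·h_5 from b² + b → -2b - 2
  leading term b: no divisor's leading term divides it; move -2b to the remainder.
  leading term 1: no divisor's leading term divides it; move -2 to the remainder.
  remainder -2b - 2 ≠ 0; add h_6 = -2b - 2 to the basis.

The other S-polynomials (S(f_1,h_4), S(f_2,h_4), S(f_3,h_4), S(f_1,h_5), S(f_2,h_5), S(f_3,h_5), S(h_4,h_5), S(f_1,h_6), S(f_2,h_6), S(f_3,h_6), S(h_4,h_6), S(h_5,h_6)) all reduce to 0 modulo the current basis, so we have a Gröbner basis.
Inter-reduce: drop elements whose leading term is divisible by another's, tail-reduce, and make monic.
Reduced Gröbner basis: {a, b + 1}.
Label its elements g_1 = a, g_2 = b + 1.

Reduce p = -a²b + 2b + 2 modulo G:
  leading term a²b: subtract (-ab)·g_1 from -a²b + 2b + 2 → 2b + 2
  leading term b: subtract (2)·g_2 from 2b + 2 → 0
  normal form = 0.
Since the normal form is 0, p ∈ I.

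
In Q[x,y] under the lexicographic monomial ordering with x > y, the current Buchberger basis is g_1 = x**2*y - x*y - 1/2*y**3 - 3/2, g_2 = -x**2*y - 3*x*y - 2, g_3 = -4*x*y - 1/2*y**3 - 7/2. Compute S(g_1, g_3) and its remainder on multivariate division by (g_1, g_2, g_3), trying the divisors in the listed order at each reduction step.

lcm(LM(g_1), LM(g_3)) = x**2*y.
S = (lcm/LT(g_1))·g_1 − (lcm/LT(g_3))·g_3 = -1/8*x*y**3 - x*y - 7/8*x - 1/2*y**3 - 3/2.
Reduce S modulo (g_1, g_2, g_3) in that order:
  leading term x*y**3: subtract (1/32*y**2)·g_3 from -1/8*x*y**3 - x*y - 7/8*x - 1/2*y**3 - 3/2 → -x*y - 7/8*x + 1/64*y**5 - 1/2*y**3 + 7/64*y**2 - 3/2
  leading term x*y: subtract (1/4)·g_3 from -x*y - 7/8*x + 1/64*y**5 - 1/2*y**3 + 7/64*y**2 - 3/2 → -7/8*x + 1/64*y**5 - 3/8*y**3 + 7/64*y**2 - 5/8
  leading term x: no divisor's leading term divides it; move -7/8*x to the remainder.
  leading term y**5: no divisor's leading term divides it; move 1/64*y**5 to the remainder.
  leading term y**3: no divisor's leading term divides it; move -3/8*y**3 to the remainder.
  leading term y**2: no divisor's leading term divides it; move 7/64*y**2 to the remainder.
  leading term 1: no divisor's leading term divides it; move -5/8 to the remainder.
The remainder -7/8*x + 1/64*y**5 - 3/8*y**3 + 7/64*y**2 - 5/8 is nonzero, so it would be added as the next basis element.

S(g_1, g_3) = -1/8*x*y**3 - x*y - 7/8*x - 1/2*y**3 - 3/2; remainder on division = -7/8*x + 1/64*y**5 - 3/8*y**3 + 7/64*y**2 - 5/8.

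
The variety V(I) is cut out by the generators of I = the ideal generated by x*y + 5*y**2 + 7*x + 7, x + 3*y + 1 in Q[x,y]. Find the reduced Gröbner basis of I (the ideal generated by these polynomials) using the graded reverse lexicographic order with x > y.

G = {y**2 - 11*y, x + 3*y + 1}

f_1 = x*y + 5*y**2 + 7*x + 7, LT = x*y.
f_2 = x + 3*y + 1, LT = x.

S(f_1,f_2): lcm = x*y. S = 2*y**2 + 7*x - y + 7.
  leading term y**2: no divisor's leading term divides it; move 2*y**2 to the remainder.
  leading term x: subtract (7)·f_2 from 7*x - y + 7 → -22*y
  leading term y: no divisor's leading term divides it; move -22*y to the remainder.
  remainder 2*y**2 - 22*y ≠ 0; add g_3 = 2*y**2 - 22*y to the basis.

The other S-polynomials (S(f_1,g_3), S(f_2,g_3)) all reduce to 0 modulo the current basis, so we have a Gröbner basis.
Inter-reduce: drop elements whose leading term is divisible by another's, tail-reduce, and make monic.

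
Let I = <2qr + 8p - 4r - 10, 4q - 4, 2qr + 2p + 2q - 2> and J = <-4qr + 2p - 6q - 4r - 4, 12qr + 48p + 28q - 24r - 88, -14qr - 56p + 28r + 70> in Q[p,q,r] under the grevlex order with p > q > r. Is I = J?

Yes, the ideals are equal.

Since reduced Gröbner bases are canonical representatives of ideals under a given ordering, it suffices to compute and compare them.
Buchberger on the first generating set:
f_1 = 2qr + 8p - 4r - 10, LT = qr.
f_2 = 4q - 4, LT = q.
f_3 = 2qr + 2p + 2q - 2, LT = qr.

S(f_1,f_2): lcm = qr. S = 4p - r - 5.
  leading term p: no divisor's leading term divides it; move 4p to the remainder.
  leading term r: no divisor's leading term divides it; move -r to the remainder.
  leading term 1: no divisor's leading term divides it; move -5 to the remainder.
  remainder 4p - r - 5 ≠ 0; add g_4 = 4p - r - 5 to the basis.

S(f_1,f_3): lcm = qr. S = 3p - q - 2r - 4.
  leading term p: subtract (3/4)·g_4 from 3p - q - 2r - 4 → -q - 5/4r - 1/4
  leading term q: subtract (-1/4)·f_2 from -q - 5/4r - 1/4 → -5/4r - 5/4
  leading term r: no divisor's leading term divides it; move -5/4r to the remainder.
  leading term 1: no divisor's leading term divides it; move -5/4 to the remainder.
  remainder -5/4r - 5/4 ≠ 0; add g_5 = -5/4r - 5/4 to the basis.

The other S-polynomials (S(f_2,f_3), S(f_1,g_4), S(f_2,g_4), S(f_3,g_4), S(f_1,g_5), S(f_2,g_5), S(f_3,g_5), S(g_4,g_5)) all reduce to 0 modulo the current basis, so we have a Gröbner basis.
Inter-reduce: drop elements whose leading term is divisible by another's, tail-reduce, and make monic.
Reduced Gröbner basis: {p - 1, q - 1, r + 1}.

Buchberger on the second generating set:
h_1 = -4qr + 2p - 6q - 4r - 4, LT = qr.
h_2 = 12qr + 48p + 28q - 24r - 88, LT = qr.
h_3 = -14qr - 56p + 28r + 70, LT = qr.

S(h_1,h_2): lcm = qr. S = -9/2p - 5/6q + 3r + 25/3.
  leading term p: no divisor's leading term divides it; move -9/2p to the remainder.
  leading term q: no divisor's leading term divides it; move -5/6q to the remainder.
  leading term r: no divisor's leading term divides it; move 3r to the remainder.
  leading term 1: no divisor's leading term divides it; move 25/3 to the remainder.
  remainder -9/2p - 5/6q + 3r + 25/3 ≠ 0; add k_4 = -9/2p - 5/6q + 3r + 25/3 to the basis.

S(h_1,h_3): lcm = qr. S = -9/2p + 3/2q + 3r + 6.
  leading term p: subtract (1)·k_4 from -9/2p + 3/2q + 3r + 6 → 7/3q - 7/3
  leading term q: no divisor's leading term divides it; move 7/3q to the remainder.
  leading term 1: no divisor's leading term divides it; move -7/3 to the remainder.
  remainder 7/3q - 7/3 ≠ 0; add k_5 = 7/3q - 7/3 to the basis.

S(h_1,k_5): lcm = qr. S = -1/2p + 3/2q + 2r + 1.
  leading term p: subtract (1/9)·k_4 from -1/2p + 3/2q + 2r + 1 → 43/27q + 5/3r + 2/27
  leading term q: subtract (43/63)·k_5 from 43/27q + 5/3r + 2/27 → 5/3r + 5/3
  leading term r: no divisor's leading term divides it; move 5/3r to the remainder.
  leading term 1: no divisor's leading term divides it; move 5/3 to the remainder.
  remainder 5/3r + 5/3 ≠ 0; add k_6 = 5/3r + 5/3 to the basis.

The other S-polynomials (S(h_2,h_3), S(h_1,k_4), S(h_2,k_4), S(h_3,k_4), S(h_2,k_5), S(h_3,k_5), S(k_4,k_5), S(h_1,k_6), S(h_2,k_6), S(h_3,k_6), S(k_4,k_6), S(k_5,k_6)) all reduce to 0 modulo the current basis, so we have a Gröbner basis.
Inter-reduce: drop elements whose leading term is divisible by another's, tail-reduce, and make monic.
Reduced Gröbner basis: {p - 1, q - 1, r + 1}.

Same reduced basis, so the two generating sets span the same ideal.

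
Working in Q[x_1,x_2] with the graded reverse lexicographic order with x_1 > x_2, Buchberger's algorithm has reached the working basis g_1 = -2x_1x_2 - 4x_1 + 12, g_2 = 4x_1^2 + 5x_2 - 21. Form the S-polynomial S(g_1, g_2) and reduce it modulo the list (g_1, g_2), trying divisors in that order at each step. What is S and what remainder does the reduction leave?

lcm(LM(g_1), LM(g_2)) = x_1^2x_2.
S = (lcm/LT(g_1))·g_1 − (lcm/LT(g_2))·g_2 = 2x_1^2 - 5/4x_2^2 - 6x_1 + 21/4x_2.
Reduce S modulo (g_1, g_2) in that order:
  leading term x_1^2: subtract (1/2)·g_2 from 2x_1^2 - 5/4x_2^2 - 6x_1 + 21/4x_2 → -5/4x_2^2 - 6x_1 + 11/4x_2 + 21/2
  leading term x_2^2: no divisor's leading term divides it; move -5/4x_2^2 to the remainder.
  leading term x_1: no divisor's leading term divides it; move -6x_1 to the remainder.
  leading term x_2: no divisor's leading term divides it; move 11/4x_2 to the remainder.
  leading term 1: no divisor's leading term divides it; move 21/2 to the remainder.
The remainder -5/4x_2^2 - 6x_1 + 11/4x_2 + 21/2 is nonzero, so it would be added as the next basis element.

S(g_1, g_2) = 2x_1^2 - 5/4x_2^2 - 6x_1 + 21/4x_2; remainder on division = -5/4x_2^2 - 6x_1 + 11/4x_2 + 21/2.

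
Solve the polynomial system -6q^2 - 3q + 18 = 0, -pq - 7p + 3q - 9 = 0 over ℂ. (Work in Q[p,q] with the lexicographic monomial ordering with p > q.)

{(-3, -2), (-9/17, 3/2)}

Compute a lex Gröbner basis by Buchberger's algorithm.
f_1 = -6q^2 - 3q + 18, LT = q^2.
f_2 = -pq - 7p + 3q - 9, LT = pq.

S(f_1,f_2): lcm = pq^2. S = -13/2pq - 3p + 3q^2 - 9q.
  leading term pq: subtract (13/2)·f_2 from -13/2pq - 3p + 3q^2 - 9q → 85/2p + 3q^2 - 57/2q + 117/2
  leading term p: no divisor's leading term divides it; move 85/2p to the remainder.
  leading term q^2: subtract (-1/2)·f_1 from 3q^2 - 57/2q + 117/2 → -30q + 135/2
  leading term q: no divisor's leading term divides it; move -30q to the remainder.
  leading term 1: no divisor's leading term divides it; move 135/2 to the remainder.
  remainder 85/2p - 30q + 135/2 ≠ 0; add h_3 = 85/2p - 30q + 135/2 to the basis.

The other S-polynomials (S(f_1,h_3), S(f_2,h_3)) all reduce to 0 modulo the current basis, so we have a Gröbner basis.
Inter-reduce: drop elements whose leading term is divisible by another's, tail-reduce, and make monic.
Reduced Gröbner basis: {p - 12/17q + 27/17, q^2 + 1/2q - 3}.

From the last basis element, q^2 + 1/2q - 3 = 0, so q takes values in {-2, 3/2}. Each choice, substituted upward through the basis, yields the corresponding point(s) of the solution set.
  q = -2: the earlier basis element becomes p + 3 = 0, giving p = -3 — point (-3, -2).
  q = 3/2: the earlier basis element becomes p + 9/17 = 0, giving p = -9/17 — point (-9/17, 3/2).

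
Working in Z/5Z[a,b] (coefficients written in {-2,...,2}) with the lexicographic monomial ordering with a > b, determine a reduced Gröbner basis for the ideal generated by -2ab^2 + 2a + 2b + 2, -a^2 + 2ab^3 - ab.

G = {a^2 + a - 2b^4 - 2b^3 - b^2 - b, ab + a - 2b^4 - 2b^3 + b^2 + b, b^5 + b^3 + 2}

f_1 = -2ab^2 + 2a + 2b + 2, LT = ab^2.
f_2 = -a^2 + 2ab^3 - ab, LT = a^2.

S(f_1,f_2): lcm = a^2b^2. S = -a^2 + 2ab^5 - ab^3 - ab - a.
  reduce S modulo (f_1, f_2):
  remainder -ab - a + 2b^4 + 2b^3 - b^2 - b ≠ 0; add g_3 = -ab - a + 2b^4 + 2b^3 - b^2 - b to the basis.

S(f_1,g_3): lcm = ab^2. S = -ab - a + 2b^5 + 2b^4 - b^3 - b^2 - b - 1.
  reduce S modulo (f_1, f_2, g_3):
  remainder 2b^5 + 2b^3 - 1 ≠ 0; add g_4 = 2b^5 + 2b^3 - 1 to the basis.

The other S-polynomials (S(f_2,g_3), S(f_1,g_4), S(f_2,g_4), S(g_3,g_4)) all reduce to 0 modulo the current basis, so we have a Gröbner basis.
Inter-reduce: drop elements whose leading term is divisible by another's, tail-reduce, and make monic.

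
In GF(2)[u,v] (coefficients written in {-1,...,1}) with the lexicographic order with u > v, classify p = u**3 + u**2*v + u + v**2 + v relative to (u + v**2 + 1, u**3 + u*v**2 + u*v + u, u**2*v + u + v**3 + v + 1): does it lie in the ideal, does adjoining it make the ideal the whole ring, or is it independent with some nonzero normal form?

u**3 + u**2*v + u + v**2 + v lies in I (it reduces to 0).

First compute the reduced Gröbner basis of I by Buchberger's algorithm.
f_1 = u + v**2 + 1, LT = u.
f_2 = u**3 + u*v**2 + u*v + u, LT = u**3.
f_3 = u**2*v + u + v**3 + v + 1, LT = u**2*v.

S(f_1,f_2): lcm = u**3. S = u**2*v**2 + u**2 + u*v**2 + u*v + u.
  leading term u**2*v**2: subtract (u*v**2)·f_1 from u**2*v**2 + u**2 + u*v**2 + u*v + u → u**2 + u*v**4 + u*v + u
  leading term u**2: subtract (u)·f_1 from u**2 + u*v**4 + u*v + u → u*v**4 + u*v**2 + u*v
  leading term u*v**4: subtract (v**4)·f_1 from u*v**4 + u*v**2 + u*v → u*v**2 + u*v + v**6 + v**4
  leading term u*v**2: subtract (v**2)·f_1 from u*v**2 + u*v + v**6 + v**4 → u*v + v**6 + v**2
  leading term u*v: subtract (v)·f_1 from u*v + v**6 + v**2 → v**6 + v**3 + v**2 + v
  leading term v**6: no divisor's leading term divides it; move v**6 to the remainder.
  leading term v**3: no divisor's leading term divides it; move v**3 to the remainder.
  leading term v**2: no divisor's leading term divides it; move v**2 to the remainder.
  leading term v: no divisor's leading term divides it; move v to the remainder.
  remainder v**6 + v**3 + v**2 + v ≠ 0; add h_4 = v**6 + v**3 + v**2 + v to the basis.

S(f_1,f_3): lcm = u**2*v. S = u*v**3 + u*v + u + v**3 + v + 1.
  leading term u*v**3: subtract (v**3)·f_1 from u*v**3 + u*v + u + v**3 + v + 1 → u*v + u + v**5 + v + 1
  leading term u*v: subtract (v)·f_1 from u*v + u + v**5 + v + 1 → u + v**5 + v**3 + 1
  leading term u: subtract (1)·f_1 from u + v**5 + v**3 + 1 → v**5 + v**3 + v**2
  leading term v**5: no divisor's leading term divides it; move v**5 to the remainder.
  leading term v**3: no divisor's leading term divides it; move v**3 to the remainder.
  leading term v**2: no divisor's leading term divides it; move v**2 to the remainder.
  remainder v**5 + v**3 + v**2 ≠ 0; add h_5 = v**5 + v**3 + v**2 to the basis.

S(f_3,h_4): lcm = u**2*v**6. S = u**2*v**3 + u**2*v**2 + u**2*v + u*v**5 + v**8 + v**6 + v**5.
  leading term u**2*v**3: subtract (u*v**3)·f_1 from u**2*v**3 + u**2*v**2 + u**2*v + u*v**5 + v**8 + v**6 + v**5 → u**2*v**2 + u**2*v + u*v**3 + v**8 + v**6 + v**5
  leading term u**2*v**2: subtract (u*v**2)·f_1 from u**2*v**2 + u**2*v + u*v**3 + v**8 + v**6 + v**5 → u**2*v + u*v**4 + u*v**3 + u*v**2 + v**8 + v**6 + v**5
  leading term u**2*v: subtract (u*v)·f_1 from u**2*v + u*v**4 + u*v**3 + u*v**2 + v**8 + v**6 + v**5 → u*v**4 + u*v**2 + u*v + v**8 + v**6 + v**5
  leading term u*v**4: subtract (v**4)·f_1 from u*v**4 + u*v**2 + u*v + v**8 + v**6 + v**5 → u*v**2 + u*v + v**8 + v**5 + v**4
  leading term u*v**2: subtract (v**2)·f_1 from u*v**2 + u*v + v**8 + v**5 + v**4 → u*v + v**8 + v**5 + v**2
  leading term u*v: subtract (v)·f_1 from u*v + v**8 + v**5 + v**2 → v**8 + v**5 + v**3 + v**2 + v
  leading term v**8: subtract (v**2)·h_4 from v**8 + v**5 + v**3 + v**2 + v → v**4 + v**2 + v
  leading term v**4: no divisor's leading term divides it; move v**4 to the remainder.
  leading term v**2: no divisor's leading term divides it; move v**2 to the remainder.
  leading term v: no divisor's leading term divides it; move v to the remainder.
  remainder v**4 + v**2 + v ≠ 0; add h_6 = v**4 + v**2 + v to the basis.

The other S-polynomials (S(f_2,f_3), S(f_1,h_4), S(f_2,h_4), S(f_1,h_5), S(f_2,h_5), S(f_3,h_5), S(h_4,h_5), S(f_1,h_6), S(f_2,h_6), S(f_3,h_6), S(h_4,h_6), S(h_5,h_6)) all reduce to 0 modulo the current basis, so we have a Gröbner basis.
Inter-reduce: drop elements whose leading term is divisible by another's, tail-reduce, and make monic.
Reduced Gröbner basis: {u + v**2 + 1, v**4 + v**2 + v}.
Label its elements g_1 = u + v**2 + 1, g_2 = v**4 + v**2 + v.

Reduce p = u**3 + u**2*v + u + v**2 + v modulo G:
  leading term u**3: subtract (u**2)·g_1 from u**3 + u**2*v + u + v**2 + v → u**2*v**2 + u**2*v + u**2 + u + v**2 + v
  leading term u**2*v**2: subtract (u*v**2)·g_1 from u**2*v**2 + u**2*v + u**2 + u + v**2 + v → u**2*v + u**2 + u*v**4 + u*v**2 + u + v**2 + v
  leading term u**2*v: subtract (u*v)·g_1 from u**2*v + u**2 + u*v**4 + u*v**2 + u + v**2 + v → u**2 + u*v**4 + u*v**3 + u*v**2 + u*v + u + v**2 + v
  leading term u**2: subtract (u)·g_1 from u**2 + u*v**4 + u*v**3 + u*v**2 + u*v + u + v**2 + v → u*v**4 + u*v**3 + u*v + v**2 + v
  leading term u*v**4: subtract (v**4)·g_1 from u*v**4 + u*v**3 + u*v + v**2 + v → u*v**3 + u*v + v**6 + v**4 + v**2 + v
  leading term u*v**3: subtract (v**3)·g_1 from u*v**3 + u*v + v**6 + v**4 + v**2 + v → u*v + v**6 + v**5 + v**4 + v**3 + v**2 + v
  leading term u*v: subtract (v)·g_1 from u*v + v**6 + v**5 + v**4 + v**3 + v**2 + v → v**6 + v**5 + v**4 + v**2
  leading term v**6: subtract (v**2)·g_2 from v**6 + v**5 + v**4 + v**2 → v**5 + v**3 + v**2
  leading term v**5: subtract (v)·g_2 from v**5 + v**3 + v**2 → 0
  normal form = 0.
Since the normal form is 0, p ∈ I.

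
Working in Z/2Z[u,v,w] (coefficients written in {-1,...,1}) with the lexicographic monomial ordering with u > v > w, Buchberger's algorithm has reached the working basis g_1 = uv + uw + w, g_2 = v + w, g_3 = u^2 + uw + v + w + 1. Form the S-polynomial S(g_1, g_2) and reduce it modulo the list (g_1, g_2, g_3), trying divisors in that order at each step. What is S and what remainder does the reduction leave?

lcm(LM(g_1), LM(g_2)) = uv.
S = (lcm/LT(g_1))·g_1 − (lcm/LT(g_2))·g_2 = w.
Reduce S modulo (g_1, g_2, g_3) in that order:
  leading term w: no divisor's leading term divides it; move w to the remainder.
The remainder w is nonzero, so it would be added as the next basis element.

S(g_1, g_2) = w; remainder on division = w.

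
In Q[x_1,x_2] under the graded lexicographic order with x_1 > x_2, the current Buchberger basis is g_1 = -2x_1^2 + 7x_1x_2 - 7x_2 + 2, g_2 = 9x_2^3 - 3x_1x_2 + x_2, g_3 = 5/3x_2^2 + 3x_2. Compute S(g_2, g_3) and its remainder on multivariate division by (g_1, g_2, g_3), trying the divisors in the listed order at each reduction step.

S(g_2, g_3) = -1/3x_1x_2 - 9/5x_2^2 + 1/9x_2; remainder on division = -1/3x_1x_2 + 754/225x_2.

lcm(LM(g_2), LM(g_3)) = x_2^3.
S = (lcm/LT(g_2))·g_2 − (lcm/LT(g_3))·g_3 = -1/3x_1x_2 - 9/5x_2^2 + 1/9x_2.
Reduce S modulo (g_1, g_2, g_3) in that order:
  leading term x_1x_2: no divisor's leading term divides it; move -1/3x_1x_2 to the remainder.
  leading term x_2^2: subtract (-27/25)·g_3 from -9/5x_2^2 + 1/9x_2 → 754/225x_2
  leading term x_2: no divisor's leading term divides it; move 754/225x_2 to the remainder.
The remainder -1/3x_1x_2 + 754/225x_2 is nonzero, so it would be added as the next basis element.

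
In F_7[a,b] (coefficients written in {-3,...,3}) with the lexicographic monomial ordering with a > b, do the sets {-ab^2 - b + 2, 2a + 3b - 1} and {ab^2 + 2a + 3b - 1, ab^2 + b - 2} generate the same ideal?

No, the ideals differ.

For a fixed monomial order, each ideal has a unique reduced Gröbner basis; comparing bases decides equality.
Buchberger on the first generating set:
f_1 = -ab^2 - b + 2, LT = ab^2.
f_2 = 2a + 3b - 1, LT = a.

S(f_1,f_2): lcm = ab^2. S = 2b^3 - 3b^2 + b - 2.
  reduce S modulo (f_1, f_2):
  remainder 2b^3 - 3b^2 + b - 2 ≠ 0; add g_3 = 2b^3 - 3b^2 + b - 2 to the basis.

The other S-polynomials (S(f_1,g_3), S(f_2,g_3)) all reduce to 0 modulo the current basis, so we have a Gröbner basis.
Inter-reduce: drop elements whose leading term is divisible by another's, tail-reduce, and make monic.
Reduced Gröbner basis: {a - 2b + 3, b^3 + 2b^2 - 3b - 1}.

Buchberger on the second generating set:
h_1 = ab^2 + 2a + 3b - 1, LT = ab^2.
h_2 = ab^2 + b - 2, LT = ab^2.

S(h_1,h_2): lcm = ab^2. S = 2a + 2b + 1.
  reduce S modulo (h_1, h_2):
  remainder 2a + 2b + 1 ≠ 0; add k_3 = 2a + 2b + 1 to the basis.

S(h_1,k_3): lcm = ab^2. S = 2a - b^3 + 3b^2 + 3b - 1.
  reduce S modulo (h_1, h_2, k_3):
  remainder -b^3 + 3b^2 + b - 2 ≠ 0; add k_4 = -b^3 + 3b^2 + b - 2 to the basis.

The other S-polynomials (S(h_2,k_3), S(h_1,k_4), S(h_2,k_4), S(k_3,k_4)) all reduce to 0 modulo the current basis, so we have a Gröbner basis.
Inter-reduce: drop elements whose leading term is divisible by another's, tail-reduce, and make monic.
Reduced Gröbner basis: {a + b - 3, b^3 - 3b^2 - b + 2}.

Since the reduced bases disagree, the two ideals are not the same.
The choice of monomial ordering does not affect the verdict — as long as both bases are computed under the same ordering, their equality decides ideal equality.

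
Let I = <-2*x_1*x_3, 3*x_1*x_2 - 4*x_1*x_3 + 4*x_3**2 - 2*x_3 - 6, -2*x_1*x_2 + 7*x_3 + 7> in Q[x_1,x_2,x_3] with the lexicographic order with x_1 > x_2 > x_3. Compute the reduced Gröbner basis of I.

G = {x_1, x_3 + 1}

f_1 = -2*x_1*x_3, LT = x_1*x_3.
f_2 = 3*x_1*x_2 - 4*x_1*x_3 + 4*x_3**2 - 2*x_3 - 6, LT = x_1*x_2.
f_3 = -2*x_1*x_2 + 7*x_3 + 7, LT = x_1*x_2.

S(f_1,f_2): lcm = x_1*x_2*x_3. S = 4/3*x_1*x_3**2 - 4/3*x_3**3 + 2/3*x_3**2 + 2*x_3.
  leading term x_1*x_3**2: subtract (-2/3*x_3)·f_1 from 4/3*x_1*x_3**2 - 4/3*x_3**3 + 2/3*x_3**2 + 2*x_3 → -4/3*x_3**3 + 2/3*x_3**2 + 2*x_3
  leading term x_3**3: no divisor's leading term divides it; move -4/3*x_3**3 to the remainder.
  leading term x_3**2: no divisor's leading term divides it; move 2/3*x_3**2 to the remainder.
  leading term x_3: no divisor's leading term divides it; move 2*x_3 to the remainder.
  remainder -4/3*x_3**3 + 2/3*x_3**2 + 2*x_3 ≠ 0; add g_4 = -4/3*x_3**3 + 2/3*x_3**2 + 2*x_3 to the basis.

S(f_1,f_3): lcm = x_1*x_2*x_3. S = 7/2*x_3**2 + 7/2*x_3.
  leading term x_3**2: no divisor's leading term divides it; move 7/2*x_3**2 to the remainder.
  leading term x_3: no divisor's leading term divides it; move 7/2*x_3 to the remainder.
  remainder 7/2*x_3**2 + 7/2*x_3 ≠ 0; add g_5 = 7/2*x_3**2 + 7/2*x_3 to the basis.

S(f_2,f_3): lcm = x_1*x_2. S = -4/3*x_1*x_3 + 4/3*x_3**2 + 17/6*x_3 + 3/2.
  leading term x_1*x_3: subtract (2/3)·f_1 from -4/3*x_1*x_3 + 4/3*x_3**2 + 17/6*x_3 + 3/2 → 4/3*x_3**2 + 17/6*x_3 + 3/2
  leading term x_3**2: subtract (8/21)·g_5 from 4/3*x_3**2 + 17/6*x_3 + 3/2 → 3/2*x_3 + 3/2
  leading term x_3: no divisor's leading term divides it; move 3/2*x_3 to the remainder.
  leading term 1: no divisor's leading term divides it; move 3/2 to the remainder.
  remainder 3/2*x_3 + 3/2 ≠ 0; add g_6 = 3/2*x_3 + 3/2 to the basis.

S(f_1,g_6): lcm = x_1*x_3. S = -x_1.
  leading term x_1: no divisor's leading term divides it; move -x_1 to the remainder.
  remainder -x_1 ≠ 0; add g_7 = -x_1 to the basis.

The other S-polynomials (S(f_1,g_4), S(f_2,g_4), S(f_3,g_4), S(f_1,g_5), S(f_2,g_5), S(f_3,g_5), S(g_4,g_5), S(f_2,g_6), S(f_3,g_6), S(g_4,g_6), S(g_5,g_6), S(f_1,g_7), S(f_2,g_7), S(f_3,g_7), S(g_4,g_7), S(g_5,g_7), S(g_6,g_7)) all reduce to 0 modulo the current basis, so we have a Gröbner basis.
Inter-reduce: drop elements whose leading term is divisible by another's, tail-reduce, and make monic.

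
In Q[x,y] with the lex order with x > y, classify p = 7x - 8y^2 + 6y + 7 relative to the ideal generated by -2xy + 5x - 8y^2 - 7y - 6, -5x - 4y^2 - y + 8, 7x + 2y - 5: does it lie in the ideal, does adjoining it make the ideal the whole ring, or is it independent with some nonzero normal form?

7x - 8y^2 + 6y + 7 lies in I (it reduces to 0).

First compute the reduced Gröbner basis of I by Buchberger's algorithm.
f_1 = -2xy + 5x - 8y^2 - 7y - 6, LT = xy.
f_2 = -5x - 4y^2 - y + 8, LT = x.
f_3 = 7x + 2y - 5, LT = x.

S(f_1,f_2): lcm = xy. S = -5/2x - 4/5y^3 + 19/5y^2 + 51/10y + 3.
  reduce S modulo (f_1, f_2, f_3):
  remainder -4/5y^3 + 29/5y^2 + 28/5y - 1 ≠ 0; add h_4 = -4/5y^3 + 29/5y^2 + 28/5y - 1 to the basis.

S(f_1,f_3): lcm = xy. S = -5/2x + 26/7y^2 + 59/14y + 3.
  reduce S modulo (f_1, f_2, f_3, h_4):
  remainder 40/7y^2 + 33/7y - 1 ≠ 0; add h_5 = 40/7y^2 + 33/7y - 1 to the basis.

S(f_2,f_3): lcm = x. S = 4/5y^2 - 3/35y - 31/35.
  reduce S modulo (f_1, f_2, f_3, h_4, h_5):
  remainder -261/350y - 261/350 ≠ 0; add h_6 = -261/350y - 261/350 to the basis.

The other S-polynomials (S(f_1,h_4), S(f_2,h_4), S(f_3,h_4), S(f_1,h_5), S(f_2,h_5), S(f_3,h_5), S(h_4,h_5), S(f_1,h_6), S(f_2,h_6), S(f_3,h_6), S(h_4,h_6), S(h_5,h_6)) all reduce to 0 modulo the current basis, so we have a Gröbner basis.
Inter-reduce: drop elements whose leading term is divisible by another's, tail-reduce, and make monic.
Reduced Gröbner basis: {x - 1, y + 1}.
Label its elements g_1 = x - 1, g_2 = y + 1.

Reduce p = 7x - 8y^2 + 6y + 7 modulo G:
  leading term x: subtract (7)·g_1 from 7x - 8y^2 + 6y + 7 → -8y^2 + 6y + 14
  leading term y^2: subtract (-8y)·g_2 from -8y^2 + 6y + 14 → 14y + 14
  leading term y: subtract (14)·g_2 from 14y + 14 → 0
  normal form = 0.
Since the normal form is 0, p ∈ I.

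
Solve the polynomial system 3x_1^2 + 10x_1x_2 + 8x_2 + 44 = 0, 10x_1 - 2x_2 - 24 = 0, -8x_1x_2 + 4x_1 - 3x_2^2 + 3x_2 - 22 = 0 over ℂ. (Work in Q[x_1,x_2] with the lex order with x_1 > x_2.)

{(2, -2)}

Compute a lex Gröbner basis by Buchberger's algorithm.
f_1 = 3x_1^2 + 10x_1x_2 + 8x_2 + 44, LT = x_1^2.
f_2 = 10x_1 - 2x_2 - 24, LT = x_1.
f_3 = -8x_1x_2 + 4x_1 - 3x_2^2 + 3x_2 - 22, LT = x_1x_2.

S(f_1,f_2): lcm = x_1^2. S = 53/15x_1x_2 + 12/5x_1 + 8/3x_2 + 44/3.
  leading term x_1x_2: subtract (53/150x_2)·f_2 from 53/15x_1x_2 + 12/5x_1 + 8/3x_2 + 44/3 → 12/5x_1 + 53/75x_2^2 + 836/75x_2 + 44/3
  leading term x_1: subtract (6/25)·f_2 from 12/5x_1 + 53/75x_2^2 + 836/75x_2 + 44/3 → 53/75x_2^2 + 872/75x_2 + 1532/75
  leading term x_2^2: no divisor's leading term divides it; move 53/75x_2^2 to the remainder.
  leading term x_2: no divisor's leading term divides it; move 872/75x_2 to the remainder.
  leading term 1: no divisor's leading term divides it; move 1532/75 to the remainder.
  remainder 53/75x_2^2 + 872/75x_2 + 1532/75 ≠ 0; add h_4 = 53/75x_2^2 + 872/75x_2 + 1532/75 to the basis.

S(f_1,f_3): lcm = x_1^2x_2. S = 1/2x_1^2 + 71/24x_1x_2^2 + 3/8x_1x_2 - 11/4x_1 + 8/3x_2^2 + 44/3x_2.
  leading term x_1^2: subtract (1/6)·f_1 from 1/2x_1^2 + 71/24x_1x_2^2 + 3/8x_1x_2 - 11/4x_1 + 8/3x_2^2 + 44/3x_2 → 71/24x_1x_2^2 - 31/24x_1x_2 - 11/4x_1 + 8/3x_2^2 + 40/3x_2 - 22/3
  leading term x_1x_2^2: subtract (71/240x_2^2)·f_2 from 71/24x_1x_2^2 - 31/24x_1x_2 - 11/4x_1 + 8/3x_2^2 + 40/3x_2 - 22/3 → -31/24x_1x_2 - 11/4x_1 + 71/120x_2^3 + 293/30x_2^2 + 40/3x_2 - 22/3
  leading term x_1x_2: subtract (-31/240x_2)·f_2 from -31/24x_1x_2 - 11/4x_1 + 71/120x_2^3 + 293/30x_2^2 + 40/3x_2 - 22/3 → -11/4x_1 + 71/120x_2^3 + 1141/120x_2^2 + 307/30x_2 - 22/3
  leading term x_1: subtract (-11/40)·f_2 from -11/4x_1 + 71/120x_2^3 + 1141/120x_2^2 + 307/30x_2 - 22/3 → 71/120x_2^3 + 1141/120x_2^2 + 581/60x_2 - 209/15
  leading term x_2^3: subtract (355/424x_2)·h_4 from 71/120x_2^3 + 1141/120x_2^2 + 581/60x_2 - 209/15 → -1439/6360x_2^2 - 23593/3180x_2 - 209/15
  leading term x_2^2: subtract (-7195/22472)·h_4 from -1439/6360x_2^2 - 23593/3180x_2 - 209/15 → -41535/11236x_2 - 41535/5618
  leading term x_2: no divisor's leading term divides it; move -41535/11236x_2 to the remainder.
  leading term 1: no divisor's leading term divides it; move -41535/5618 to the remainder.
  remainder -41535/11236x_2 - 41535/5618 ≠ 0; add h_5 = -41535/11236x_2 - 41535/5618 to the basis.

S(f_2,f_3): lcm = x_1x_2. S = 1/2x_1 - 23/40x_2^2 - 81/40x_2 - 11/4.
  leading term x_1: subtract (1/20)·f_2 from 1/2x_1 - 23/40x_2^2 - 81/40x_2 - 11/4 → -23/40x_2^2 - 77/40x_2 - 31/20
  leading term x_2^2: subtract (-345/424)·h_4 from -23/40x_2^2 - 77/40x_2 - 31/20 → 3195/424x_2 + 3195/212
  leading term x_2: subtract (-53/26)·h_5 from 3195/424x_2 + 3195/212 → 0
  remainder 0.

S(f_1,h_4): leading monomials are coprime, so the S-polynomial reduces to 0 (Buchberger's first criterion).
S(f_2,h_4): leading monomials are coprime, so the S-polynomial reduces to 0 (Buchberger's first criterion).
S(f_3,h_4): lcm = x_1x_2^2. S = -1797/106x_1x_2 - 1532/53x_1 + 3/8x_2^3 - 3/8x_2^2 + 11/4x_2.
  leading term x_1x_2: subtract (-1797/1060x_2)·f_2 from -1797/106x_1x_2 - 1532/53x_1 + 3/8x_2^3 - 3/8x_2^2 + 11/4x_2 → -1532/53x_1 + 3/8x_2^3 - 7983/2120x_2^2 - 40213/1060x_2
  leading term x_1: subtract (-766/265)·f_2 from -1532/53x_1 + 3/8x_2^3 - 7983/2120x_2^2 - 40213/1060x_2 → 3/8x_2^3 - 7983/2120x_2^2 - 46341/1060x_2 - 18384/265
  leading term x_2^3: subtract (225/424x_2)·h_4 from 3/8x_2^3 - 7983/2120x_2^2 - 46341/1060x_2 - 18384/265 → -21063/2120x_2^2 - 57831/1060x_2 - 18384/265
  leading term x_2^2: subtract (-315945/22472)·h_4 from -21063/2120x_2^2 - 57831/1060x_2 - 18384/265 → 1223685/11236x_2 + 1223685/5618
  leading term x_2: subtract (-383/13)·h_5 from 1223685/11236x_2 + 1223685/5618 → 0
  remainder 0.

S(f_1,h_5): leading monomials are coprime, so the S-polynomial reduces to 0 (Buchberger's first criterion).
S(f_2,h_5): leading monomials are coprime, so the S-polynomial reduces to 0 (Buchberger's first criterion).
S(f_3,h_5): lcm = x_1x_2. S = -5/2x_1 + 3/8x_2^2 - 3/8x_2 + 11/4.
  leading term x_1: subtract (-1/4)·f_2 from -5/2x_1 + 3/8x_2^2 - 3/8x_2 + 11/4 → 3/8x_2^2 - 7/8x_2 - 13/4
  leading term x_2^2: subtract (225/424)·h_4 from 3/8x_2^2 - 7/8x_2 - 13/4 → -2987/424x_2 - 2987/212
  leading term x_2: subtract (158311/83070)·h_5 from -2987/424x_2 - 2987/212 → 0
  remainder 0.

S(h_4,h_5): lcm = x_2^2. S = 766/53x_2 + 1532/53.
  leading term x_2: subtract (-162392/41535)·h_5 from 766/53x_2 + 1532/53 → 0
  remainder 0.

Every S-polynomial of the final basis reduces to 0, so we have a Gröbner basis.
Inter-reduce: drop elements whose leading term is divisible by another's, tail-reduce, and make monic.
Reduced Gröbner basis: {x_1 - 2, x_2 + 2}.

The lex basis is triangular: the last element involves only x_2. Solving x_2 + 2 = 0 gives x_2 ∈ {-2}; substituting each value into the earlier elements determines the remaining variables.
  x_2 = -2: the earlier basis element becomes x_1 - 2 = 0, giving x_1 = 2 — point (2, -2).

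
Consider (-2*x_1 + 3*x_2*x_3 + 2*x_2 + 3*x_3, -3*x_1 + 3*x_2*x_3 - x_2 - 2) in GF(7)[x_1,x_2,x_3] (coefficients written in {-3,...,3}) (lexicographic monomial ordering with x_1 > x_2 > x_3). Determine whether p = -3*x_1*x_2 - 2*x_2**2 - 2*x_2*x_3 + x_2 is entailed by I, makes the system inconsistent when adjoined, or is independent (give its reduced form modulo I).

First compute the reduced Gröbner basis of I by Buchberger's algorithm.
f_1 = -2*x_1 + 3*x_2*x_3 + 2*x_2 + 3*x_3, LT = x_1.
f_2 = -3*x_1 + 3*x_2*x_3 - x_2 - 2, LT = x_1.

S(f_1,f_2): lcm = x_1. S = 3*x_2*x_3 + x_2 + 2*x_3 - 3.
  leading term x_2*x_3: no divisor's leading term divides it; move 3*x_2*x_3 to the remainder.
  leading term x_2: no divisor's leading term divides it; move x_2 to the remainder.
  leading term x_3: no divisor's leading term divides it; move 2*x_3 to the remainder.
  leading term 1: no divisor's leading term divides it; move -3 to the remainder.
  remainder 3*x_2*x_3 + x_2 + 2*x_3 - 3 ≠ 0; add h_3 = 3*x_2*x_3 + x_2 + 2*x_3 - 3 to the basis.

The other S-polynomials (S(f_1,h_3), S(f_2,h_3)) all reduce to 0 modulo the current basis, so we have a Gröbner basis.
Inter-reduce: drop elements whose leading term is divisible by another's, tail-reduce, and make monic.
Reduced Gröbner basis: {x_1 + 3*x_2 + 3*x_3 + 2, x_2*x_3 - 2*x_2 + 3*x_3 - 1}.
Label its elements g_1 = x_1 + 3*x_2 + 3*x_3 + 2, g_2 = x_2*x_3 - 2*x_2 + 3*x_3 - 1.

Reduce p = -3*x_1*x_2 - 2*x_2**2 - 2*x_2*x_3 + x_2 modulo G:
  leading term x_1*x_2: subtract (-3*x_2)·g_1 from -3*x_1*x_2 - 2*x_2**2 - 2*x_2*x_3 + x_2 → 0
  normal form = 0.
Since the normal form is 0, p ∈ I.

-3*x_1*x_2 - 2*x_2**2 - 2*x_2*x_3 + x_2 lies in I (it reduces to 0).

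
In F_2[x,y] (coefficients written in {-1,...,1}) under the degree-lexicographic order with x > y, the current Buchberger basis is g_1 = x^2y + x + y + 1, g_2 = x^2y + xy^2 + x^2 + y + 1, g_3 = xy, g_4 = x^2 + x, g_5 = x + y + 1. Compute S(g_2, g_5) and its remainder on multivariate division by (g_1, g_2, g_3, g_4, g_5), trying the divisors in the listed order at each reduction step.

lcm(LM(g_2), LM(g_5)) = x^2y.
S = (lcm/LT(g_2))·g_2 − (lcm/LT(g_5))·g_5 = x^2 + xy + y + 1.
Reduce S modulo (g_1, g_2, g_3, g_4, g_5) in that order:
  leading term x^2: subtract (1)·g_4 from x^2 + xy + y + 1 → xy + x + y + 1
  leading term xy: subtract (1)·g_3 from xy + x + y + 1 → x + y + 1
  leading term x: subtract (1)·g_5 from x + y + 1 → 0
The remainder is 0, so this S-polynomial contributes no new basis element.

S(g_2, g_5) = x^2 + xy + y + 1; remainder on division = 0.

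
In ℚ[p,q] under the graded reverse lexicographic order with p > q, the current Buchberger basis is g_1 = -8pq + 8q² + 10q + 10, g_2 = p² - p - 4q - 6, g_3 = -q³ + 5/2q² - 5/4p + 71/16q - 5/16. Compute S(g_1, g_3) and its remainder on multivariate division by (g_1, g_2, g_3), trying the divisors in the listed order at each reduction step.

S(g_1, g_3) = -q⁴ + 5/2pq² - 5/4q³ - 5/4p² + 71/16pq - 5/4q² - 5/16p; remainder on division = 0.

lcm(LM(g_1), LM(g_3)) = pq³.
S = (lcm/LT(g_1))·g_1 − (lcm/LT(g_3))·g_3 = -q⁴ + 5/2pq² - 5/4q³ - 5/4p² + 71/16pq - 5/4q² - 5/16p.
Reduce S modulo (g_1, g_2, g_3) in that order:
  leading term q⁴: subtract (q)·g_3 from -q⁴ + 5/2pq² - 5/4q³ - 5/4p² + 71/16pq - 5/4q² - 5/16p → 5/2pq² - 15/4q³ - 5/4p² + 91/16pq - 91/16q² - 5/16p + 5/16q
  leading term pq²: subtract (-5/16q)·g_1 from 5/2pq² - 15/4q³ - 5/4p² + 91/16pq - 91/16q² - 5/16p + 5/16q → -5/4q³ - 5/4p² + 91/16pq - 41/16q² - 5/16p + 55/16q
  leading term q³: subtract (5/4)·g_3 from -5/4q³ - 5/4p² + 91/16pq - 41/16q² - 5/16p + 55/16q → -5/4p² + 91/16pq - 91/16q² + 5/4p - 135/64q + 25/64
  leading term p²: subtract (-5/4)·g_2 from -5/4p² + 91/16pq - 91/16q² + 5/4p - 135/64q + 25/64 → 91/16pq - 91/16q² - 455/64q - 455/64
  leading term pq: subtract (-91/128)·g_1 from 91/16pq - 91/16q² - 455/64q - 455/64 → 0
The remainder is 0, so this S-polynomial contributes no new basis element.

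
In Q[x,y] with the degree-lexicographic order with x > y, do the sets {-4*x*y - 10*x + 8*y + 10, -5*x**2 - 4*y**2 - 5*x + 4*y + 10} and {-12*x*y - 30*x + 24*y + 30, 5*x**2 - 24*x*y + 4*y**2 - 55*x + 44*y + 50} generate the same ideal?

Yes, the ideals are equal.

For a fixed monomial order, each ideal has a unique reduced Gröbner basis; comparing bases decides equality.
Buchberger on the first generating set:
f_1 = -4*x*y - 10*x + 8*y + 10, LT = x*y.
f_2 = -5*x**2 - 4*y**2 - 5*x + 4*y + 10, LT = x**2.

S(f_1,f_2): lcm = x**2*y. S = -4/5*y**3 + 5/2*x**2 - 3*x*y + 4/5*y**2 - 5/2*x + 2*y.
  reduce S modulo (f_1, f_2):
  remainder -4/5*y**3 - 6/5*y**2 + 5/2*x - 2*y - 5/2 ≠ 0; add g_3 = -4/5*y**3 - 6/5*y**2 + 5/2*x - 2*y - 5/2 to the basis.

The other S-polynomials (S(f_1,g_3), S(f_2,g_3)) all reduce to 0 modulo the current basis, so we have a Gröbner basis.
Inter-reduce: drop elements whose leading term is divisible by another's, tail-reduce, and make monic.
Reduced Gröbner basis: {y**3 + 3/2*y**2 - 25/8*x + 5/2*y + 25/8, x**2 + 4/5*y**2 + x - 4/5*y - 2, x*y + 5/2*x - 2*y - 5/2}.

Buchberger on the second generating set:
h_1 = -12*x*y - 30*x + 24*y + 30, LT = x*y.
h_2 = 5*x**2 - 24*x*y + 4*y**2 - 55*x + 44*y + 50, LT = x**2.

S(h_1,h_2): lcm = x**2*y. S = 24/5*x*y**2 - 4/5*y**3 + 5/2*x**2 + 9*x*y - 44/5*y**2 - 5/2*x - 10*y.
  reduce S modulo (h_1, h_2):
  remainder -4/5*y**3 - 6/5*y**2 + 5/2*x - 2*y - 5/2 ≠ 0; add k_3 = -4/5*y**3 - 6/5*y**2 + 5/2*x - 2*y - 5/2 to the basis.

The other S-polynomials (S(h_1,k_3), S(h_2,k_3)) all reduce to 0 modulo the current basis, so we have a Gröbner basis.
Inter-reduce: drop elements whose leading term is divisible by another's, tail-reduce, and make monic.
Reduced Gröbner basis: {y**3 + 3/2*y**2 - 25/8*x + 5/2*y + 25/8, x**2 + 4/5*y**2 + x - 4/5*y - 2, x*y + 5/2*x - 2*y - 5/2}.

These coincide, so the ideals are equal.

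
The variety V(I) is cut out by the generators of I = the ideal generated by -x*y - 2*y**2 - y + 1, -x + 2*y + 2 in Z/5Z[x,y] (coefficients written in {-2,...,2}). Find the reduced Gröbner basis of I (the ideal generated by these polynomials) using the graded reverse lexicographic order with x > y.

f_1 = -x*y - 2*y**2 - y + 1, LT = x*y.
f_2 = -x + 2*y + 2, LT = x.

S(f_1,f_2): lcm = x*y. S = -y**2 - 2*y - 1.
  reduce S modulo (f_1, f_2):
  remainder -y**2 - 2*y - 1 ≠ 0; add g_3 = -y**2 - 2*y - 1 to the basis.

The other S-polynomials (S(f_1,g_3), S(f_2,g_3)) all reduce to 0 modulo the current basis, so we have a Gröbner basis.
Inter-reduce: drop elements whose leading term is divisible by another's, tail-reduce, and make monic.

G = {y**2 + 2*y + 1, x - 2*y - 2}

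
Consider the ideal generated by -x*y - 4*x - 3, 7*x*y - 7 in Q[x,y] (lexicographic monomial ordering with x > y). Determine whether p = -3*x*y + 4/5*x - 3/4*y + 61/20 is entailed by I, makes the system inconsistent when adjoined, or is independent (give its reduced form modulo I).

-3*x*y + 4/5*x - 3/4*y + 61/20 lies in I (it reduces to 0).

First compute the reduced Gröbner basis of I by Buchberger's algorithm.
f_1 = -x*y - 4*x - 3, LT = x*y.
f_2 = 7*x*y - 7, LT = x*y.

S(f_1,f_2): lcm = x*y. S = 4*x + 4.
  leading term x: no divisor's leading term divides it; move 4*x to the remainder.
  leading term 1: no divisor's leading term divides it; move 4 to the remainder.
  remainder 4*x + 4 ≠ 0; add h_3 = 4*x + 4 to the basis.

S(f_1,h_3): lcm = x*y. S = 4*x - y + 3.
  leading term x: subtract (1)·h_3 from 4*x - y + 3 → -y - 1
  leading term y: no divisor's leading term divides it; move -y to the remainder.
  leading term 1: no divisor's leading term divides it; move -1 to the remainder.
  remainder -y - 1 ≠ 0; add h_4 = -y - 1 to the basis.

The other S-polynomials (S(f_2,h_3), S(f_1,h_4), S(f_2,h_4), S(h_3,h_4)) all reduce to 0 modulo the current basis, so we have a Gröbner basis.
Inter-reduce: drop elements whose leading term is divisible by another's, tail-reduce, and make monic.
Reduced Gröbner basis: {x + 1, y + 1}.
Label its elements g_1 = x + 1, g_2 = y + 1.

Reduce p = -3*x*y + 4/5*x - 3/4*y + 61/20 modulo G:
  leading term x*y: subtract (-3*y)·g_1 from -3*x*y + 4/5*x - 3/4*y + 61/20 → 4/5*x + 9/4*y + 61/20
  leading term x: subtract (4/5)·g_1 from 4/5*x + 9/4*y + 61/20 → 9/4*y + 9/4
  leading term y: subtract (9/4)·g_2 from 9/4*y + 9/4 → 0
  normal form = 0.
Since the normal form is 0, p ∈ I.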